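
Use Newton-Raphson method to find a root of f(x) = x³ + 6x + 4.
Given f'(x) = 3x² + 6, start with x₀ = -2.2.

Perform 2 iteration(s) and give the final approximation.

f(x) = x³ + 6x + 4
f'(x) = 3x² + 6
x₀ = -2.2

Newton-Raphson formula: x_{n+1} = x_n - f(x_n)/f'(x_n)

Iteration 1:
  f(-2.200000) = -19.848000
  f'(-2.200000) = 20.520000
  x_1 = -2.200000 - (-19.848000)/20.520000 = -1.232749
Iteration 2:
  f(-1.232749) = -5.269861
  f'(-1.232749) = 10.559007
  x_2 = -1.232749 - (-5.269861)/10.559007 = -0.733662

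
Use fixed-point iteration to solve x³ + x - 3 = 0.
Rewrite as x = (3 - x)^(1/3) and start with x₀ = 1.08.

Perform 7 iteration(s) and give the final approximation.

Equation: x³ + x - 3 = 0
Fixed-point form: x = (3 - x)^(1/3)
x₀ = 1.08

x_1 = g(1.080000) = 1.242893
x_2 = g(1.242893) = 1.206700
x_3 = g(1.206700) = 1.214929
x_4 = g(1.214929) = 1.213068
x_5 = g(1.213068) = 1.213489
x_6 = g(1.213489) = 1.213394
x_7 = g(1.213394) = 1.213416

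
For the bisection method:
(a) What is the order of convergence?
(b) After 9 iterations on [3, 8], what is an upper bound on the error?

(a) Bisection has linear (order 1) convergence; the error is halved each step.

(b) Error bound = (b-a)/2^n = (8 - 3)/2^{9}
    = 5/2^{9}

(a) 1 (linear); (b) error ≤ 9.77e-03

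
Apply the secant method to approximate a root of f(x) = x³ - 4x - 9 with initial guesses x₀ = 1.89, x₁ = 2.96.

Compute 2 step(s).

f(x) = x³ - 4x - 9
x₀ = 1.89, x₁ = 2.96

Secant formula: x_{n+1} = x_n - f(x_n)(x_n - x_{n-1})/(f(x_n) - f(x_{n-1}))

Iteration 1:
  f(1.890000) = -9.808731
  f(2.960000) = 5.094336
  x_2 = 2.960000 - 5.094336×(2.960000 - 1.890000)/(5.094336 - (-9.808731))
       = 2.594240
Iteration 2:
  f(2.960000) = 5.094336
  f(2.594240) = -1.917507
  x_3 = 2.594240 - (-1.917507)×(2.594240 - 2.960000)/(-1.917507 - 5.094336)
       = 2.694264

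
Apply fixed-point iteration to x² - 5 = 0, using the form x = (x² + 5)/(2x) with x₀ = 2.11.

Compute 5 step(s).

Equation: x² - 5 = 0
Fixed-point form: x = (x² + 5)/(2x)
x₀ = 2.11

x_1 = g(2.110000) = 2.239834
x_2 = g(2.239834) = 2.236071
x_3 = g(2.236071) = 2.236068
x_4 = g(2.236068) = 2.236068
x_5 = g(2.236068) = 2.236068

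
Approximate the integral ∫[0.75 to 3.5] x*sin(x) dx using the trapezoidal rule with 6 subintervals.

f(x) = x*sin(x)
a = 0.75, b = 3.5, n = 6
h = (b - a)/n = 0.458333

Trapezoidal rule: (h/2)[f(x₀) + 2f(x₁) + 2f(x₂) + ... + f(xₙ)]

x_0 = 0.7500, f(x_0) = 0.511229, coefficient = 1
x_1 = 1.2083, f(x_1) = 1.129823, coefficient = 2
x_2 = 1.6667, f(x_2) = 1.659013, coefficient = 2
x_3 = 2.1250, f(x_3) = 1.806930, coefficient = 2
x_4 = 2.5833, f(x_4) = 1.368419, coefficient = 2
x_5 = 3.0417, f(x_5) = 0.303436, coefficient = 2
x_6 = 3.5000, f(x_6) = -1.227741, coefficient = 1

I ≈ (0.458333/2) × 11.818730 = 2.708459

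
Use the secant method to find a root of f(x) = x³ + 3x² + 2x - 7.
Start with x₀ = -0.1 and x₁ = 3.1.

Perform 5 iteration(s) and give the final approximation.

f(x) = x³ + 3x² + 2x - 7
x₀ = -0.1, x₁ = 3.1

Secant formula: x_{n+1} = x_n - f(x_n)(x_n - x_{n-1})/(f(x_n) - f(x_{n-1}))

Iteration 1:
  f(-0.100000) = -7.171000
  f(3.100000) = 57.821000
  x_2 = 3.100000 - 57.821000×(3.100000 - (-0.100000))/(57.821000 - (-7.171000))
       = 0.253077
Iteration 2:
  f(3.100000) = 57.821000
  f(0.253077) = -6.285492
  x_3 = 0.253077 - (-6.285492)×(0.253077 - 3.100000)/(-6.285492 - 57.821000)
       = 0.532211
Iteration 3:
  f(0.253077) = -6.285492
  f(0.532211) = -4.935082
  x_4 = 0.532211 - (-4.935082)×(0.532211 - 0.253077)/(-4.935082 - (-6.285492))
       = 1.552309
Iteration 4:
  f(0.532211) = -4.935082
  f(1.552309) = 7.074145
  x_5 = 1.552309 - 7.074145×(1.552309 - 0.532211)/(7.074145 - (-4.935082))
       = 0.951411
Iteration 5:
  f(1.552309) = 7.074145
  f(0.951411) = -1.520427
  x_6 = 0.951411 - (-1.520427)×(0.951411 - 1.552309)/(-1.520427 - 7.074145)
       = 1.057713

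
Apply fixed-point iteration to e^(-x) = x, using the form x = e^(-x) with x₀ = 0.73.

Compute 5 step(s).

Equation: e^(-x) = x
Fixed-point form: x = e^(-x)
x₀ = 0.73

x_1 = g(0.730000) = 0.481909
x_2 = g(0.481909) = 0.617603
x_3 = g(0.617603) = 0.539235
x_4 = g(0.539235) = 0.583194
x_5 = g(0.583194) = 0.558113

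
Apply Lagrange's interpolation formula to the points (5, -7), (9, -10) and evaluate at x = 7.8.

Lagrange interpolation formula:
P(x) = Σ yᵢ × Lᵢ(x)
where Lᵢ(x) = Π_{j≠i} (x - xⱼ)/(xᵢ - xⱼ)

L_0(7.8) = (7.8 - 9)/(5 - 9) = 0.300000
L_1(7.8) = (7.8 - 5)/(9 - 5) = 0.700000

P(7.8) = (-7)×L_0(7.8) + (-10)×L_1(7.8)
P(7.8) = -9.100000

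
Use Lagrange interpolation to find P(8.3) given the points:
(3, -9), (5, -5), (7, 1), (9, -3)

Lagrange interpolation formula:
P(x) = Σ yᵢ × Lᵢ(x)
where Lᵢ(x) = Π_{j≠i} (x - xⱼ)/(xᵢ - xⱼ)

L_0(8.3) = (8.3 - 5)/(3 - 5) × (8.3 - 7)/(3 - 7) × (8.3 - 9)/(3 - 9) = 0.062562
L_1(8.3) = (8.3 - 3)/(5 - 3) × (8.3 - 7)/(5 - 7) × (8.3 - 9)/(5 - 9) = -0.301437
L_2(8.3) = (8.3 - 3)/(7 - 3) × (8.3 - 5)/(7 - 5) × (8.3 - 9)/(7 - 9) = 0.765187
L_3(8.3) = (8.3 - 3)/(9 - 3) × (8.3 - 5)/(9 - 5) × (8.3 - 7)/(9 - 7) = 0.473688

P(8.3) = (-9)×L_0(8.3) + (-5)×L_1(8.3) + 1×L_2(8.3) + (-3)×L_3(8.3)
P(8.3) = 0.288250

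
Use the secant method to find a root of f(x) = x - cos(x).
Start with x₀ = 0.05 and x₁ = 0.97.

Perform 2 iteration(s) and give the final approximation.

f(x) = x - cos(x)
x₀ = 0.05, x₁ = 0.97

Secant formula: x_{n+1} = x_n - f(x_n)(x_n - x_{n-1})/(f(x_n) - f(x_{n-1}))

Iteration 1:
  f(0.050000) = -0.948750
  f(0.970000) = 0.404700
  x_2 = 0.970000 - 0.404700×(0.970000 - 0.050000)/(0.404700 - (-0.948750))
       = 0.694907
Iteration 2:
  f(0.970000) = 0.404700
  f(0.694907) = -0.073206
  x_3 = 0.694907 - (-0.073206)×(0.694907 - 0.970000)/(-0.073206 - 0.404700)
       = 0.737046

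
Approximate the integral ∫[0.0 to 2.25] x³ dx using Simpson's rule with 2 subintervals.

f(x) = x³
a = 0.0, b = 2.25, n = 2
h = (b - a)/n = 1.125000

Simpson's rule: (h/3)[f(x₀) + 4f(x₁) + 2f(x₂) + ... + f(xₙ)]

x_0 = 0.0000, f(x_0) = 0.000000, coefficient = 1
x_1 = 1.1250, f(x_1) = 1.423828, coefficient = 4
x_2 = 2.2500, f(x_2) = 11.390625, coefficient = 1

I ≈ (1.125000/3) × 17.085938 = 6.407227
Exact value: 6.407227
Error: 0.000000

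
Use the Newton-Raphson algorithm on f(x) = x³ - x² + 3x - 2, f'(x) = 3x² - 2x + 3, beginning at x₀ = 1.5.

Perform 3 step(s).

f(x) = x³ - x² + 3x - 2
f'(x) = 3x² - 2x + 3
x₀ = 1.5

Newton-Raphson formula: x_{n+1} = x_n - f(x_n)/f'(x_n)

Iteration 1:
  f(1.500000) = 3.625000
  f'(1.500000) = 6.750000
  x_1 = 1.500000 - 3.625000/6.750000 = 0.962963
Iteration 2:
  f(0.962963) = 0.854545
  f'(0.962963) = 3.855967
  x_2 = 0.962963 - 0.854545/3.855967 = 0.741347
Iteration 3:
  f(0.741347) = 0.081886
  f'(0.741347) = 3.166092
  x_3 = 0.741347 - 0.081886/3.166092 = 0.715483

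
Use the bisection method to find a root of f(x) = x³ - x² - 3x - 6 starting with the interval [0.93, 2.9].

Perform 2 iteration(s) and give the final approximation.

f(x) = x³ - x² - 3x - 6
Initial interval: [0.93, 2.9]

Iteration 1:
  c_1 = (0.930000 + 2.900000)/2 = 1.915000
  f(c_1) = f(1.915000) = -8.389489
  f(a) × f(c) ≥ 0, new interval: [1.915000, 2.900000]
Iteration 2:
  c_2 = (1.915000 + 2.900000)/2 = 2.407500
  f(c_2) = f(2.407500) = -5.064551
  f(a) × f(c) ≥ 0, new interval: [2.407500, 2.900000]

After 2 iteration(s), the approximation is c_2 = 2.407500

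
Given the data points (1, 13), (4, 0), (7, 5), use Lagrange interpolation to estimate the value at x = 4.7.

Lagrange interpolation formula:
P(x) = Σ yᵢ × Lᵢ(x)
where Lᵢ(x) = Π_{j≠i} (x - xⱼ)/(xᵢ - xⱼ)

L_0(4.7) = (4.7 - 4)/(1 - 4) × (4.7 - 7)/(1 - 7) = -0.089444
L_1(4.7) = (4.7 - 1)/(4 - 1) × (4.7 - 7)/(4 - 7) = 0.945556
L_2(4.7) = (4.7 - 1)/(7 - 1) × (4.7 - 4)/(7 - 4) = 0.143889

P(4.7) = 13×L_0(4.7) + 0×L_1(4.7) + 5×L_2(4.7)
P(4.7) = -0.443333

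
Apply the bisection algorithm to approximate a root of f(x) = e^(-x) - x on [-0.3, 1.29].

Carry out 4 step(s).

f(x) = e^(-x) - x
Initial interval: [-0.3, 1.29]

Iteration 1:
  c_1 = (-0.300000 + 1.290000)/2 = 0.495000
  f(c_1) = f(0.495000) = 0.114571
  f(a) × f(c) ≥ 0, new interval: [0.495000, 1.290000]
Iteration 2:
  c_2 = (0.495000 + 1.290000)/2 = 0.892500
  f(c_2) = f(0.892500) = -0.482870
  f(a) × f(c) < 0, new interval: [0.495000, 0.892500]
Iteration 3:
  c_3 = (0.495000 + 0.892500)/2 = 0.693750
  f(c_3) = f(0.693750) = -0.194051
  f(a) × f(c) < 0, new interval: [0.495000, 0.693750]
Iteration 4:
  c_4 = (0.495000 + 0.693750)/2 = 0.594375
  f(c_4) = f(0.594375) = -0.042468
  f(a) × f(c) < 0, new interval: [0.495000, 0.594375]

After 4 iteration(s), the approximation is c_4 = 0.594375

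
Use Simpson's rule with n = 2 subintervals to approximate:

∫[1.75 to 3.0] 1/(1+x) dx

f(x) = 1/(1+x)
a = 1.75, b = 3.0, n = 2
h = (b - a)/n = 0.625000

Simpson's rule: (h/3)[f(x₀) + 4f(x₁) + 2f(x₂) + ... + f(xₙ)]

x_0 = 1.7500, f(x_0) = 0.363636, coefficient = 1
x_1 = 2.3750, f(x_1) = 0.296296, coefficient = 4
x_2 = 3.0000, f(x_2) = 0.250000, coefficient = 1

I ≈ (0.625000/3) × 1.798822 = 0.374754
Exact value: 0.374693
Error: 0.000061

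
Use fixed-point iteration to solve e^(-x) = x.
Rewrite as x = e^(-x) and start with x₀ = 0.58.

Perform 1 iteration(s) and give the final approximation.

Equation: e^(-x) = x
Fixed-point form: x = e^(-x)
x₀ = 0.58

x_1 = g(0.580000) = 0.559898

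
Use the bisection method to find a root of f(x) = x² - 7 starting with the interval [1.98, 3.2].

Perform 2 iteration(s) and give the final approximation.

f(x) = x² - 7
Initial interval: [1.98, 3.2]

Iteration 1:
  c_1 = (1.980000 + 3.200000)/2 = 2.590000
  f(c_1) = f(2.590000) = -0.291900
  f(a) × f(c) ≥ 0, new interval: [2.590000, 3.200000]
Iteration 2:
  c_2 = (2.590000 + 3.200000)/2 = 2.895000
  f(c_2) = f(2.895000) = 1.381025
  f(a) × f(c) < 0, new interval: [2.590000, 2.895000]

After 2 iteration(s), the approximation is c_2 = 2.895000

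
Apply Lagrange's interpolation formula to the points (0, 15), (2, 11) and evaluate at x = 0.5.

Lagrange interpolation formula:
P(x) = Σ yᵢ × Lᵢ(x)
where Lᵢ(x) = Π_{j≠i} (x - xⱼ)/(xᵢ - xⱼ)

L_0(0.5) = (0.5 - 2)/(0 - 2) = 0.750000
L_1(0.5) = (0.5 - 0)/(2 - 0) = 0.250000

P(0.5) = 15×L_0(0.5) + 11×L_1(0.5)
P(0.5) = 14.000000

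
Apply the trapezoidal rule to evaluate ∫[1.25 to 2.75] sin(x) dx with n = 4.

f(x) = sin(x)
a = 1.25, b = 2.75, n = 4
h = (b - a)/n = 0.375000

Trapezoidal rule: (h/2)[f(x₀) + 2f(x₁) + 2f(x₂) + ... + f(xₙ)]

x_0 = 1.2500, f(x_0) = 0.948985, coefficient = 1
x_1 = 1.6250, f(x_1) = 0.998531, coefficient = 2
x_2 = 2.0000, f(x_2) = 0.909297, coefficient = 2
x_3 = 2.3750, f(x_3) = 0.693685, coefficient = 2
x_4 = 2.7500, f(x_4) = 0.381661, coefficient = 1

I ≈ (0.375000/2) × 6.533673 = 1.225064
Exact value: 1.239625
Error: 0.014561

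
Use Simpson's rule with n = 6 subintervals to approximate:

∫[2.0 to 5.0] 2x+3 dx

f(x) = 2x+3
a = 2.0, b = 5.0, n = 6
h = (b - a)/n = 0.500000

Simpson's rule: (h/3)[f(x₀) + 4f(x₁) + 2f(x₂) + ... + f(xₙ)]

x_0 = 2.0000, f(x_0) = 7.000000, coefficient = 1
x_1 = 2.5000, f(x_1) = 8.000000, coefficient = 4
x_2 = 3.0000, f(x_2) = 9.000000, coefficient = 2
x_3 = 3.5000, f(x_3) = 10.000000, coefficient = 4
x_4 = 4.0000, f(x_4) = 11.000000, coefficient = 2
x_5 = 4.5000, f(x_5) = 12.000000, coefficient = 4
x_6 = 5.0000, f(x_6) = 13.000000, coefficient = 1

I ≈ (0.500000/3) × 180.000000 = 30.000000
Exact value: 30.000000
Error: 0.000000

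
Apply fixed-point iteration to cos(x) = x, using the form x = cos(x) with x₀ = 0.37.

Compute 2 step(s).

Equation: cos(x) = x
Fixed-point form: x = cos(x)
x₀ = 0.37

x_1 = g(0.370000) = 0.932327
x_2 = g(0.932327) = 0.595967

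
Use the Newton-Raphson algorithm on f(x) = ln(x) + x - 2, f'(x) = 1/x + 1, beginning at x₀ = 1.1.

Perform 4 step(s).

f(x) = ln(x) + x - 2
f'(x) = 1/x + 1
x₀ = 1.1

Newton-Raphson formula: x_{n+1} = x_n - f(x_n)/f'(x_n)

Iteration 1:
  f(1.100000) = -0.804690
  f'(1.100000) = 1.909091
  x_1 = 1.100000 - (-0.804690)/1.909091 = 1.521504
Iteration 2:
  f(1.521504) = -0.058796
  f'(1.521504) = 1.657244
  x_2 = 1.521504 - (-0.058796)/1.657244 = 1.556983
Iteration 3:
  f(1.556983) = -0.000268
  f'(1.556983) = 1.642268
  x_3 = 1.556983 - (-0.000268)/1.642268 = 1.557146
Iteration 4:
  f(1.557146) = 0.000000
  f'(1.557146) = 1.642201
  x_4 = 1.557146 - 0.000000/1.642201 = 1.557146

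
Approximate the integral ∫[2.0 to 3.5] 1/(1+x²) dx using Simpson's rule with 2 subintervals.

f(x) = 1/(1+x²)
a = 2.0, b = 3.5, n = 2
h = (b - a)/n = 0.750000

Simpson's rule: (h/3)[f(x₀) + 4f(x₁) + 2f(x₂) + ... + f(xₙ)]

x_0 = 2.0000, f(x_0) = 0.200000, coefficient = 1
x_1 = 2.7500, f(x_1) = 0.116788, coefficient = 4
x_2 = 3.5000, f(x_2) = 0.075472, coefficient = 1

I ≈ (0.750000/3) × 0.742625 = 0.185656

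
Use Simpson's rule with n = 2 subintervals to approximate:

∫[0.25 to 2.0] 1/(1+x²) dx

f(x) = 1/(1+x²)
a = 0.25, b = 2.0, n = 2
h = (b - a)/n = 0.875000

Simpson's rule: (h/3)[f(x₀) + 4f(x₁) + 2f(x₂) + ... + f(xₙ)]

x_0 = 0.2500, f(x_0) = 0.941176, coefficient = 1
x_1 = 1.1250, f(x_1) = 0.441379, coefficient = 4
x_2 = 2.0000, f(x_2) = 0.200000, coefficient = 1

I ≈ (0.875000/3) × 2.906694 = 0.847786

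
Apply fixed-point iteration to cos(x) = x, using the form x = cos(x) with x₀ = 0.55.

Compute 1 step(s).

Equation: cos(x) = x
Fixed-point form: x = cos(x)
x₀ = 0.55

x_1 = g(0.550000) = 0.852525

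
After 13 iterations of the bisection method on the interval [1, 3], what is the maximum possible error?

Bisection error bound: |error| ≤ (b-a)/2^n
|error| ≤ (3 - 1)/2^13 = 2/2^13
|error| ≤ 0.0002441406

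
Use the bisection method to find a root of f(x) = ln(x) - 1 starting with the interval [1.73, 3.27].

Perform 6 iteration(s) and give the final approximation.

f(x) = ln(x) - 1
Initial interval: [1.73, 3.27]

Iteration 1:
  c_1 = (1.730000 + 3.270000)/2 = 2.500000
  f(c_1) = f(2.500000) = -0.083709
  f(a) × f(c) ≥ 0, new interval: [2.500000, 3.270000]
Iteration 2:
  c_2 = (2.500000 + 3.270000)/2 = 2.885000
  f(c_2) = f(2.885000) = 0.059525
  f(a) × f(c) < 0, new interval: [2.500000, 2.885000]
Iteration 3:
  c_3 = (2.500000 + 2.885000)/2 = 2.692500
  f(c_3) = f(2.692500) = -0.009530
  f(a) × f(c) ≥ 0, new interval: [2.692500, 2.885000]
Iteration 4:
  c_4 = (2.692500 + 2.885000)/2 = 2.788750
  f(c_4) = f(2.788750) = 0.025593
  f(a) × f(c) < 0, new interval: [2.692500, 2.788750]
Iteration 5:
  c_5 = (2.692500 + 2.788750)/2 = 2.740625
  f(c_5) = f(2.740625) = 0.008186
  f(a) × f(c) < 0, new interval: [2.692500, 2.740625]
Iteration 6:
  c_6 = (2.692500 + 2.740625)/2 = 2.716562
  f(c_6) = f(2.716562) = -0.000633
  f(a) × f(c) ≥ 0, new interval: [2.716562, 2.740625]

After 6 iteration(s), the approximation is c_6 = 2.716562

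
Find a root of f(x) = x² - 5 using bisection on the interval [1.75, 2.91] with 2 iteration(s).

f(x) = x² - 5
Initial interval: [1.75, 2.91]

Iteration 1:
  c_1 = (1.750000 + 2.910000)/2 = 2.330000
  f(c_1) = f(2.330000) = 0.428900
  f(a) × f(c) < 0, new interval: [1.750000, 2.330000]
Iteration 2:
  c_2 = (1.750000 + 2.330000)/2 = 2.040000
  f(c_2) = f(2.040000) = -0.838400
  f(a) × f(c) ≥ 0, new interval: [2.040000, 2.330000]

After 2 iteration(s), the approximation is c_2 = 2.040000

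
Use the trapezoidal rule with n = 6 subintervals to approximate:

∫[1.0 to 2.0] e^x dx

f(x) = e^x
a = 1.0, b = 2.0, n = 6
h = (b - a)/n = 0.166667

Trapezoidal rule: (h/2)[f(x₀) + 2f(x₁) + 2f(x₂) + ... + f(xₙ)]

x_0 = 1.0000, f(x_0) = 2.718282, coefficient = 1
x_1 = 1.1667, f(x_1) = 3.211271, coefficient = 2
x_2 = 1.3333, f(x_2) = 3.793668, coefficient = 2
x_3 = 1.5000, f(x_3) = 4.481689, coefficient = 2
x_4 = 1.6667, f(x_4) = 5.294490, coefficient = 2
x_5 = 1.8333, f(x_5) = 6.254701, coefficient = 2
x_6 = 2.0000, f(x_6) = 7.389056, coefficient = 1

I ≈ (0.166667/2) × 56.178975 = 4.681581
Exact value: 4.670774
Error: 0.010807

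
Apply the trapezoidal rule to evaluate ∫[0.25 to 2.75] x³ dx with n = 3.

f(x) = x³
a = 0.25, b = 2.75, n = 3
h = (b - a)/n = 0.833333

Trapezoidal rule: (h/2)[f(x₀) + 2f(x₁) + 2f(x₂) + ... + f(xₙ)]

x_0 = 0.2500, f(x_0) = 0.015625, coefficient = 1
x_1 = 1.0833, f(x_1) = 1.271412, coefficient = 2
x_2 = 1.9167, f(x_2) = 7.041088, coefficient = 2
x_3 = 2.7500, f(x_3) = 20.796875, coefficient = 1

I ≈ (0.833333/2) × 37.437500 = 15.598958
Exact value: 14.296875
Error: 1.302083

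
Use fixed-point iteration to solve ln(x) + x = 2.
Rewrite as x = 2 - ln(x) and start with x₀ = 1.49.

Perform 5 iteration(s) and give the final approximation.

Equation: ln(x) + x = 2
Fixed-point form: x = 2 - ln(x)
x₀ = 1.49

x_1 = g(1.490000) = 1.601224
x_2 = g(1.601224) = 1.529232
x_3 = g(1.529232) = 1.575235
x_4 = g(1.575235) = 1.545596
x_5 = g(1.545596) = 1.564591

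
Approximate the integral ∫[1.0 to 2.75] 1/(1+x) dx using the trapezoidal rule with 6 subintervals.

f(x) = 1/(1+x)
a = 1.0, b = 2.75, n = 6
h = (b - a)/n = 0.291667

Trapezoidal rule: (h/2)[f(x₀) + 2f(x₁) + 2f(x₂) + ... + f(xₙ)]

x_0 = 1.0000, f(x_0) = 0.500000, coefficient = 1
x_1 = 1.2917, f(x_1) = 0.436364, coefficient = 2
x_2 = 1.5833, f(x_2) = 0.387097, coefficient = 2
x_3 = 1.8750, f(x_3) = 0.347826, coefficient = 2
x_4 = 2.1667, f(x_4) = 0.315789, coefficient = 2
x_5 = 2.4583, f(x_5) = 0.289157, coefficient = 2
x_6 = 2.7500, f(x_6) = 0.266667, coefficient = 1

I ≈ (0.291667/2) × 4.319132 = 0.629873
Exact value: 0.628609
Error: 0.001265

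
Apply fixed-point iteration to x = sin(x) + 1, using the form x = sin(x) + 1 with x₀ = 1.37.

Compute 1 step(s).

Equation: x = sin(x) + 1
Fixed-point form: x = sin(x) + 1
x₀ = 1.37

x_1 = g(1.370000) = 1.979908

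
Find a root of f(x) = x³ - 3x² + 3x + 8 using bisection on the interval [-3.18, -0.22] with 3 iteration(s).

f(x) = x³ - 3x² + 3x + 8
Initial interval: [-3.18, -0.22]

Iteration 1:
  c_1 = (-3.180000 + (-0.220000))/2 = -1.700000
  f(c_1) = f(-1.700000) = -10.683000
  f(a) × f(c) ≥ 0, new interval: [-1.700000, -0.220000]
Iteration 2:
  c_2 = (-1.700000 + (-0.220000))/2 = -0.960000
  f(c_2) = f(-0.960000) = 1.470464
  f(a) × f(c) < 0, new interval: [-1.700000, -0.960000]
Iteration 3:
  c_3 = (-1.700000 + (-0.960000))/2 = -1.330000
  f(c_3) = f(-1.330000) = -3.649337
  f(a) × f(c) ≥ 0, new interval: [-1.330000, -0.960000]

After 3 iteration(s), the approximation is c_3 = -1.330000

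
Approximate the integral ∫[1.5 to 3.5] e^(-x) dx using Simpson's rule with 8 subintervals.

f(x) = e^(-x)
a = 1.5, b = 3.5, n = 8
h = (b - a)/n = 0.250000

Simpson's rule: (h/3)[f(x₀) + 4f(x₁) + 2f(x₂) + ... + f(xₙ)]

x_0 = 1.5000, f(x_0) = 0.223130, coefficient = 1
x_1 = 1.7500, f(x_1) = 0.173774, coefficient = 4
x_2 = 2.0000, f(x_2) = 0.135335, coefficient = 2
x_3 = 2.2500, f(x_3) = 0.105399, coefficient = 4
x_4 = 2.5000, f(x_4) = 0.082085, coefficient = 2
x_5 = 2.7500, f(x_5) = 0.063928, coefficient = 4
x_6 = 3.0000, f(x_6) = 0.049787, coefficient = 2
x_7 = 3.2500, f(x_7) = 0.038774, coefficient = 4
x_8 = 3.5000, f(x_8) = 0.030197, coefficient = 1

I ≈ (0.250000/3) × 2.315243 = 0.192937
Exact value: 0.192933
Error: 0.000004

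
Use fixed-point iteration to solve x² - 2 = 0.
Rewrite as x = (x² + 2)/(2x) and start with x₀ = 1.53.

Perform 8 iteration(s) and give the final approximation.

Equation: x² - 2 = 0
Fixed-point form: x = (x² + 2)/(2x)
x₀ = 1.53

x_1 = g(1.530000) = 1.418595
x_2 = g(1.418595) = 1.414220
x_3 = g(1.414220) = 1.414214
x_4 = g(1.414214) = 1.414214
x_5 = g(1.414214) = 1.414214
x_6 = g(1.414214) = 1.414214
x_7 = g(1.414214) = 1.414214
x_8 = g(1.414214) = 1.414214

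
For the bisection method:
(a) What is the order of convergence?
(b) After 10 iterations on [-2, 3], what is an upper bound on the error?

(a) Bisection has linear (order 1) convergence; the error is halved each step.

(b) Error bound = (b-a)/2^n = (3 - (-2))/2^{10}
    = 5/2^{10}

(a) 1 (linear); (b) error ≤ 4.88e-03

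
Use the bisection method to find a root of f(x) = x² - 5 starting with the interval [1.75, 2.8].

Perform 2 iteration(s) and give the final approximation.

f(x) = x² - 5
Initial interval: [1.75, 2.8]

Iteration 1:
  c_1 = (1.750000 + 2.800000)/2 = 2.275000
  f(c_1) = f(2.275000) = 0.175625
  f(a) × f(c) < 0, new interval: [1.750000, 2.275000]
Iteration 2:
  c_2 = (1.750000 + 2.275000)/2 = 2.012500
  f(c_2) = f(2.012500) = -0.949844
  f(a) × f(c) ≥ 0, new interval: [2.012500, 2.275000]

After 2 iteration(s), the approximation is c_2 = 2.012500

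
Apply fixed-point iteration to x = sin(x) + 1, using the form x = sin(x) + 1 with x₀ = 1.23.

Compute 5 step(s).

Equation: x = sin(x) + 1
Fixed-point form: x = sin(x) + 1
x₀ = 1.23

x_1 = g(1.230000) = 1.942489
x_2 = g(1.942489) = 1.931714
x_3 = g(1.931714) = 1.935573
x_4 = g(1.935573) = 1.934203
x_5 = g(1.934203) = 1.934691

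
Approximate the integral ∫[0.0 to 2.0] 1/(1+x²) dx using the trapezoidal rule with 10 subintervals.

f(x) = 1/(1+x²)
a = 0.0, b = 2.0, n = 10
h = (b - a)/n = 0.200000

Trapezoidal rule: (h/2)[f(x₀) + 2f(x₁) + 2f(x₂) + ... + f(xₙ)]

x_0 = 0.0000, f(x_0) = 1.000000, coefficient = 1
x_1 = 0.2000, f(x_1) = 0.961538, coefficient = 2
x_2 = 0.4000, f(x_2) = 0.862069, coefficient = 2
x_3 = 0.6000, f(x_3) = 0.735294, coefficient = 2
x_4 = 0.8000, f(x_4) = 0.609756, coefficient = 2
x_5 = 1.0000, f(x_5) = 0.500000, coefficient = 2
x_6 = 1.2000, f(x_6) = 0.409836, coefficient = 2
x_7 = 1.4000, f(x_7) = 0.337838, coefficient = 2
x_8 = 1.6000, f(x_8) = 0.280899, coefficient = 2
x_9 = 1.8000, f(x_9) = 0.235849, coefficient = 2
x_10 = 2.0000, f(x_10) = 0.200000, coefficient = 1

I ≈ (0.200000/2) × 11.066159 = 1.106616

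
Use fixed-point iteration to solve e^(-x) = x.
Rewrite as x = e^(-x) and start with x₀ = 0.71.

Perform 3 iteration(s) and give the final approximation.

Equation: e^(-x) = x
Fixed-point form: x = e^(-x)
x₀ = 0.71

x_1 = g(0.710000) = 0.491644
x_2 = g(0.491644) = 0.611620
x_3 = g(0.611620) = 0.542471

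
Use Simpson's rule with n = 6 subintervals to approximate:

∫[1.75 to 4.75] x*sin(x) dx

f(x) = x*sin(x)
a = 1.75, b = 4.75, n = 6
h = (b - a)/n = 0.500000

Simpson's rule: (h/3)[f(x₀) + 4f(x₁) + 2f(x₂) + ... + f(xₙ)]

x_0 = 1.7500, f(x_0) = 1.721975, coefficient = 1
x_1 = 2.2500, f(x_1) = 1.750665, coefficient = 4
x_2 = 2.7500, f(x_2) = 1.049568, coefficient = 2
x_3 = 3.2500, f(x_3) = -0.351634, coefficient = 4
x_4 = 3.7500, f(x_4) = -2.143355, coefficient = 2
x_5 = 4.2500, f(x_5) = -3.803705, coefficient = 4
x_6 = 4.7500, f(x_6) = -4.746641, coefficient = 1

I ≈ (0.500000/3) × -14.830937 = -2.471823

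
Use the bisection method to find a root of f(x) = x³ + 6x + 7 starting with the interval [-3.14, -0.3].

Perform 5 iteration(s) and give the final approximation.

f(x) = x³ + 6x + 7
Initial interval: [-3.14, -0.3]

Iteration 1:
  c_1 = (-3.140000 + (-0.300000))/2 = -1.720000
  f(c_1) = f(-1.720000) = -8.408448
  f(a) × f(c) ≥ 0, new interval: [-1.720000, -0.300000]
Iteration 2:
  c_2 = (-1.720000 + (-0.300000))/2 = -1.010000
  f(c_2) = f(-1.010000) = -0.090301
  f(a) × f(c) ≥ 0, new interval: [-1.010000, -0.300000]
Iteration 3:
  c_3 = (-1.010000 + (-0.300000))/2 = -0.655000
  f(c_3) = f(-0.655000) = 2.788989
  f(a) × f(c) < 0, new interval: [-1.010000, -0.655000]
Iteration 4:
  c_4 = (-1.010000 + (-0.655000))/2 = -0.832500
  f(c_4) = f(-0.832500) = 1.428031
  f(a) × f(c) < 0, new interval: [-1.010000, -0.832500]
Iteration 5:
  c_5 = (-1.010000 + (-0.832500))/2 = -0.921250
  f(c_5) = f(-0.921250) = 0.690634
  f(a) × f(c) < 0, new interval: [-1.010000, -0.921250]

After 5 iteration(s), the approximation is c_5 = -0.921250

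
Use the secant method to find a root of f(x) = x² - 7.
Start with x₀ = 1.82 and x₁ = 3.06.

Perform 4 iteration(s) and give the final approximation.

f(x) = x² - 7
x₀ = 1.82, x₁ = 3.06

Secant formula: x_{n+1} = x_n - f(x_n)(x_n - x_{n-1})/(f(x_n) - f(x_{n-1}))

Iteration 1:
  f(1.820000) = -3.687600
  f(3.060000) = 2.363600
  x_2 = 3.060000 - 2.363600×(3.060000 - 1.820000)/(2.363600 - (-3.687600))
       = 2.575656
Iteration 2:
  f(3.060000) = 2.363600
  f(2.575656) = -0.365998
  x_3 = 2.575656 - (-0.365998)×(2.575656 - 3.060000)/(-0.365998 - 2.363600)
       = 2.640599
Iteration 3:
  f(2.575656) = -0.365998
  f(2.640599) = -0.027237
  x_4 = 2.640599 - (-0.027237)×(2.640599 - 2.575656)/(-0.027237 - (-0.365998))
       = 2.645821
Iteration 4:
  f(2.640599) = -0.027237
  f(2.645821) = 0.000366
  x_5 = 2.645821 - 0.000366×(2.645821 - 2.640599)/(0.000366 - (-0.027237))
       = 2.645751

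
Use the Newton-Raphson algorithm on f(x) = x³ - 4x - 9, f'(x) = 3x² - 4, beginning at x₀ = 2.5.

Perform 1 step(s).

f(x) = x³ - 4x - 9
f'(x) = 3x² - 4
x₀ = 2.5

Newton-Raphson formula: x_{n+1} = x_n - f(x_n)/f'(x_n)

Iteration 1:
  f(2.500000) = -3.375000
  f'(2.500000) = 14.750000
  x_1 = 2.500000 - (-3.375000)/14.750000 = 2.728814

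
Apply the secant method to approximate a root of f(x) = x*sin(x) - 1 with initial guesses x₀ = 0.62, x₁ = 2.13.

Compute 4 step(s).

f(x) = x*sin(x) - 1
x₀ = 0.62, x₁ = 2.13

Secant formula: x_{n+1} = x_n - f(x_n)(x_n - x_{n-1})/(f(x_n) - f(x_{n-1}))

Iteration 1:
  f(0.620000) = -0.639758
  f(2.130000) = 0.805554
  x_2 = 2.130000 - 0.805554×(2.130000 - 0.620000)/(0.805554 - (-0.639758))
       = 1.288392
Iteration 2:
  f(2.130000) = 0.805554
  f(1.288392) = 0.237356
  x_3 = 1.288392 - 0.237356×(1.288392 - 2.130000)/(0.237356 - 0.805554)
       = 0.936822
Iteration 3:
  f(1.288392) = 0.237356
  f(0.936822) = -0.245221
  x_4 = 0.936822 - (-0.245221)×(0.936822 - 1.288392)/(-0.245221 - 0.237356)
       = 1.115472
Iteration 4:
  f(0.936822) = -0.245221
  f(1.115472) = 0.001826
  x_5 = 1.115472 - 0.001826×(1.115472 - 0.936822)/(0.001826 - (-0.245221))
       = 1.114152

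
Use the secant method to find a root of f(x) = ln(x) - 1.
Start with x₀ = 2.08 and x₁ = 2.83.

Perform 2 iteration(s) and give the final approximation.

f(x) = ln(x) - 1
x₀ = 2.08, x₁ = 2.83

Secant formula: x_{n+1} = x_n - f(x_n)(x_n - x_{n-1})/(f(x_n) - f(x_{n-1}))

Iteration 1:
  f(2.080000) = -0.267632
  f(2.830000) = 0.040277
  x_2 = 2.830000 - 0.040277×(2.830000 - 2.080000)/(0.040277 - (-0.267632))
       = 2.731895
Iteration 2:
  f(2.830000) = 0.040277
  f(2.731895) = 0.004995
  x_3 = 2.731895 - 0.004995×(2.731895 - 2.830000)/(0.004995 - 0.040277)
       = 2.718004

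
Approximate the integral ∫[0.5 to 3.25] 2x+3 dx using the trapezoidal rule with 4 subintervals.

f(x) = 2x+3
a = 0.5, b = 3.25, n = 4
h = (b - a)/n = 0.687500

Trapezoidal rule: (h/2)[f(x₀) + 2f(x₁) + 2f(x₂) + ... + f(xₙ)]

x_0 = 0.5000, f(x_0) = 4.000000, coefficient = 1
x_1 = 1.1875, f(x_1) = 5.375000, coefficient = 2
x_2 = 1.8750, f(x_2) = 6.750000, coefficient = 2
x_3 = 2.5625, f(x_3) = 8.125000, coefficient = 2
x_4 = 3.2500, f(x_4) = 9.500000, coefficient = 1

I ≈ (0.687500/2) × 54.000000 = 18.562500
Exact value: 18.562500
Error: 0.000000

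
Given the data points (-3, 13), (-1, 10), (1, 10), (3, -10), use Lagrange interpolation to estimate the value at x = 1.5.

Lagrange interpolation formula:
P(x) = Σ yᵢ × Lᵢ(x)
where Lᵢ(x) = Π_{j≠i} (x - xⱼ)/(xᵢ - xⱼ)

L_0(1.5) = (1.5 - (-1))/(-3 - (-1)) × (1.5 - 1)/(-3 - 1) × (1.5 - 3)/(-3 - 3) = 0.039062
L_1(1.5) = (1.5 - (-3))/(-1 - (-3)) × (1.5 - 1)/(-1 - 1) × (1.5 - 3)/(-1 - 3) = -0.210938
L_2(1.5) = (1.5 - (-3))/(1 - (-3)) × (1.5 - (-1))/(1 - (-1)) × (1.5 - 3)/(1 - 3) = 1.054688
L_3(1.5) = (1.5 - (-3))/(3 - (-3)) × (1.5 - (-1))/(3 - (-1)) × (1.5 - 1)/(3 - 1) = 0.117188

P(1.5) = 13×L_0(1.5) + 10×L_1(1.5) + 10×L_2(1.5) + (-10)×L_3(1.5)
P(1.5) = 7.773438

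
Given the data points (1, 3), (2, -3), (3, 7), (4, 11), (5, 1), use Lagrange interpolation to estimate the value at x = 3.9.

Lagrange interpolation formula:
P(x) = Σ yᵢ × Lᵢ(x)
where Lᵢ(x) = Π_{j≠i} (x - xⱼ)/(xᵢ - xⱼ)

L_0(3.9) = (3.9 - 2)/(1 - 2) × (3.9 - 3)/(1 - 3) × (3.9 - 4)/(1 - 4) × (3.9 - 5)/(1 - 5) = 0.007838
L_1(3.9) = (3.9 - 1)/(2 - 1) × (3.9 - 3)/(2 - 3) × (3.9 - 4)/(2 - 4) × (3.9 - 5)/(2 - 5) = -0.047850
L_2(3.9) = (3.9 - 1)/(3 - 1) × (3.9 - 2)/(3 - 2) × (3.9 - 4)/(3 - 4) × (3.9 - 5)/(3 - 5) = 0.151525
L_3(3.9) = (3.9 - 1)/(4 - 1) × (3.9 - 2)/(4 - 2) × (3.9 - 3)/(4 - 3) × (3.9 - 5)/(4 - 5) = 0.909150
L_4(3.9) = (3.9 - 1)/(5 - 1) × (3.9 - 2)/(5 - 2) × (3.9 - 3)/(5 - 3) × (3.9 - 4)/(5 - 4) = -0.020663

P(3.9) = 3×L_0(3.9) + (-3)×L_1(3.9) + 7×L_2(3.9) + 11×L_3(3.9) + 1×L_4(3.9)
P(3.9) = 11.207725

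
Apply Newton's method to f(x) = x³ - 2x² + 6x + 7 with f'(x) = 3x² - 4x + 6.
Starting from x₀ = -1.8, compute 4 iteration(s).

f(x) = x³ - 2x² + 6x + 7
f'(x) = 3x² - 4x + 6
x₀ = -1.8

Newton-Raphson formula: x_{n+1} = x_n - f(x_n)/f'(x_n)

Iteration 1:
  f(-1.800000) = -16.112000
  f'(-1.800000) = 22.920000
  x_1 = -1.800000 - (-16.112000)/22.920000 = -1.097033
Iteration 2:
  f(-1.097033) = -3.309422
  f'(-1.097033) = 13.998578
  x_2 = -1.097033 - (-3.309422)/13.998578 = -0.860622
Iteration 3:
  f(-0.860622) = -0.282508
  f'(-0.860622) = 11.664497
  x_3 = -0.860622 - (-0.282508)/11.664497 = -0.836402
Iteration 4:
  f(-0.836402) = -0.002673
  f'(-0.836402) = 11.444316
  x_4 = -0.836402 - (-0.002673)/11.444316 = -0.836169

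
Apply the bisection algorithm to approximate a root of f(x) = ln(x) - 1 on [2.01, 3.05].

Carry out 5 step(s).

f(x) = ln(x) - 1
Initial interval: [2.01, 3.05]

Iteration 1:
  c_1 = (2.010000 + 3.050000)/2 = 2.530000
  f(c_1) = f(2.530000) = -0.071781
  f(a) × f(c) ≥ 0, new interval: [2.530000, 3.050000]
Iteration 2:
  c_2 = (2.530000 + 3.050000)/2 = 2.790000
  f(c_2) = f(2.790000) = 0.026042
  f(a) × f(c) < 0, new interval: [2.530000, 2.790000]
Iteration 3:
  c_3 = (2.530000 + 2.790000)/2 = 2.660000
  f(c_3) = f(2.660000) = -0.021674
  f(a) × f(c) ≥ 0, new interval: [2.660000, 2.790000]
Iteration 4:
  c_4 = (2.660000 + 2.790000)/2 = 2.725000
  f(c_4) = f(2.725000) = 0.002468
  f(a) × f(c) < 0, new interval: [2.660000, 2.725000]
Iteration 5:
  c_5 = (2.660000 + 2.725000)/2 = 2.692500
  f(c_5) = f(2.692500) = -0.009530
  f(a) × f(c) ≥ 0, new interval: [2.692500, 2.725000]

After 5 iteration(s), the approximation is c_5 = 2.692500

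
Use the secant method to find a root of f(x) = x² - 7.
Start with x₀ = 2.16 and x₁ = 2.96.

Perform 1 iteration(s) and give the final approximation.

f(x) = x² - 7
x₀ = 2.16, x₁ = 2.96

Secant formula: x_{n+1} = x_n - f(x_n)(x_n - x_{n-1})/(f(x_n) - f(x_{n-1}))

Iteration 1:
  f(2.160000) = -2.334400
  f(2.960000) = 1.761600
  x_2 = 2.960000 - 1.761600×(2.960000 - 2.160000)/(1.761600 - (-2.334400))
       = 2.615938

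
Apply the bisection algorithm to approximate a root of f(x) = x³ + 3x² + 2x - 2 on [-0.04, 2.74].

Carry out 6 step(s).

f(x) = x³ + 3x² + 2x - 2
Initial interval: [-0.04, 2.74]

Iteration 1:
  c_1 = (-0.040000 + 2.740000)/2 = 1.350000
  f(c_1) = f(1.350000) = 8.627875
  f(a) × f(c) < 0, new interval: [-0.040000, 1.350000]
Iteration 2:
  c_2 = (-0.040000 + 1.350000)/2 = 0.655000
  f(c_2) = f(0.655000) = 0.878086
  f(a) × f(c) < 0, new interval: [-0.040000, 0.655000]
Iteration 3:
  c_3 = (-0.040000 + 0.655000)/2 = 0.307500
  f(c_3) = f(0.307500) = -1.072255
  f(a) × f(c) ≥ 0, new interval: [0.307500, 0.655000]
Iteration 4:
  c_4 = (0.307500 + 0.655000)/2 = 0.481250
  f(c_4) = f(0.481250) = -0.231237
  f(a) × f(c) ≥ 0, new interval: [0.481250, 0.655000]
Iteration 5:
  c_5 = (0.481250 + 0.655000)/2 = 0.568125
  f(c_5) = f(0.568125) = 0.287919
  f(a) × f(c) < 0, new interval: [0.481250, 0.568125]
Iteration 6:
  c_6 = (0.481250 + 0.568125)/2 = 0.524687
  f(c_6) = f(0.524687) = 0.019711
  f(a) × f(c) < 0, new interval: [0.481250, 0.524687]

After 6 iteration(s), the approximation is c_6 = 0.524687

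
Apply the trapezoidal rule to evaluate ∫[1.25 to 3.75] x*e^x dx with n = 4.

f(x) = x*e^x
a = 1.25, b = 3.75, n = 4
h = (b - a)/n = 0.625000

Trapezoidal rule: (h/2)[f(x₀) + 2f(x₁) + 2f(x₂) + ... + f(xₙ)]

x_0 = 1.2500, f(x_0) = 4.362929, coefficient = 1
x_1 = 1.8750, f(x_1) = 12.226536, coefficient = 2
x_2 = 2.5000, f(x_2) = 30.456235, coefficient = 2
x_3 = 3.1250, f(x_3) = 71.124672, coefficient = 2
x_4 = 3.7500, f(x_4) = 159.454058, coefficient = 1

I ≈ (0.625000/2) × 391.431872 = 122.322460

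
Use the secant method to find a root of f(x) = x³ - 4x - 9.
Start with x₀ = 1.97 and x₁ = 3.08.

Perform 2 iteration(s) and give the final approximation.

f(x) = x³ - 4x - 9
x₀ = 1.97, x₁ = 3.08

Secant formula: x_{n+1} = x_n - f(x_n)(x_n - x_{n-1})/(f(x_n) - f(x_{n-1}))

Iteration 1:
  f(1.970000) = -9.234627
  f(3.080000) = 7.898112
  x_2 = 3.080000 - 7.898112×(3.080000 - 1.970000)/(7.898112 - (-9.234627))
       = 2.568295
Iteration 2:
  f(3.080000) = 7.898112
  f(2.568295) = -2.332345
  x_3 = 2.568295 - (-2.332345)×(2.568295 - 3.080000)/(-2.332345 - 7.898112)
       = 2.684954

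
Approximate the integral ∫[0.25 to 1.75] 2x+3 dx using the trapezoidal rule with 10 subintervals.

f(x) = 2x+3
a = 0.25, b = 1.75, n = 10
h = (b - a)/n = 0.150000

Trapezoidal rule: (h/2)[f(x₀) + 2f(x₁) + 2f(x₂) + ... + f(xₙ)]

x_0 = 0.2500, f(x_0) = 3.500000, coefficient = 1
x_1 = 0.4000, f(x_1) = 3.800000, coefficient = 2
x_2 = 0.5500, f(x_2) = 4.100000, coefficient = 2
x_3 = 0.7000, f(x_3) = 4.400000, coefficient = 2
x_4 = 0.8500, f(x_4) = 4.700000, coefficient = 2
x_5 = 1.0000, f(x_5) = 5.000000, coefficient = 2
x_6 = 1.1500, f(x_6) = 5.300000, coefficient = 2
x_7 = 1.3000, f(x_7) = 5.600000, coefficient = 2
x_8 = 1.4500, f(x_8) = 5.900000, coefficient = 2
x_9 = 1.6000, f(x_9) = 6.200000, coefficient = 2
x_10 = 1.7500, f(x_10) = 6.500000, coefficient = 1

I ≈ (0.150000/2) × 100.000000 = 7.500000
Exact value: 7.500000
Error: 0.000000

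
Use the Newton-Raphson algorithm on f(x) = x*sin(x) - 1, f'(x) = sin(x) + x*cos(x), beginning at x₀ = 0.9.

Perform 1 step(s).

f(x) = x*sin(x) - 1
f'(x) = sin(x) + x*cos(x)
x₀ = 0.9

Newton-Raphson formula: x_{n+1} = x_n - f(x_n)/f'(x_n)

Iteration 1:
  f(0.900000) = -0.295006
  f'(0.900000) = 1.342776
  x_1 = 0.900000 - (-0.295006)/1.342776 = 1.119698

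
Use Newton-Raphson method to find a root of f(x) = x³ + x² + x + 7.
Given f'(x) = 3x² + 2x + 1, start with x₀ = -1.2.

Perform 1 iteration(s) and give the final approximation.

f(x) = x³ + x² + x + 7
f'(x) = 3x² + 2x + 1
x₀ = -1.2

Newton-Raphson formula: x_{n+1} = x_n - f(x_n)/f'(x_n)

Iteration 1:
  f(-1.200000) = 5.512000
  f'(-1.200000) = 2.920000
  x_1 = -1.200000 - 5.512000/2.920000 = -3.087671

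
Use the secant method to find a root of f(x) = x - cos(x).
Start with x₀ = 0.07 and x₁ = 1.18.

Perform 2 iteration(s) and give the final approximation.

f(x) = x - cos(x)
x₀ = 0.07, x₁ = 1.18

Secant formula: x_{n+1} = x_n - f(x_n)(x_n - x_{n-1})/(f(x_n) - f(x_{n-1}))

Iteration 1:
  f(0.070000) = -0.927551
  f(1.180000) = 0.799075
  x_2 = 1.180000 - 0.799075×(1.180000 - 0.070000)/(0.799075 - (-0.927551))
       = 0.666297
Iteration 2:
  f(1.180000) = 0.799075
  f(0.666297) = -0.119819
  x_3 = 0.666297 - (-0.119819)×(0.666297 - 1.180000)/(-0.119819 - 0.799075)
       = 0.733281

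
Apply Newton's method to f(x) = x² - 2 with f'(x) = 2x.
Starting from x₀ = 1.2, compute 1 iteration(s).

f(x) = x² - 2
f'(x) = 2x
x₀ = 1.2

Newton-Raphson formula: x_{n+1} = x_n - f(x_n)/f'(x_n)

Iteration 1:
  f(1.200000) = -0.560000
  f'(1.200000) = 2.400000
  x_1 = 1.200000 - (-0.560000)/2.400000 = 1.433333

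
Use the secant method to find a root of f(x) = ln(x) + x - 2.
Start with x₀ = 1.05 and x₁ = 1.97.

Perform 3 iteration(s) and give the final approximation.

f(x) = ln(x) + x - 2
x₀ = 1.05, x₁ = 1.97

Secant formula: x_{n+1} = x_n - f(x_n)(x_n - x_{n-1})/(f(x_n) - f(x_{n-1}))

Iteration 1:
  f(1.050000) = -0.901210
  f(1.970000) = 0.648034
  x_2 = 1.970000 - 0.648034×(1.970000 - 1.050000)/(0.648034 - (-0.901210))
       = 1.585173
Iteration 2:
  f(1.970000) = 0.648034
  f(1.585173) = 0.045866
  x_3 = 1.585173 - 0.045866×(1.585173 - 1.970000)/(0.045866 - 0.648034)
       = 1.555861
Iteration 3:
  f(1.585173) = 0.045866
  f(1.555861) = -0.002110
  x_4 = 1.555861 - (-0.002110)×(1.555861 - 1.585173)/(-0.002110 - 0.045866)
       = 1.557150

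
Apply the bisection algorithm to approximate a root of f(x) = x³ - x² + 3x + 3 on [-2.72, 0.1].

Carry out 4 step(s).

f(x) = x³ - x² + 3x + 3
Initial interval: [-2.72, 0.1]

Iteration 1:
  c_1 = (-2.720000 + 0.100000)/2 = -1.310000
  f(c_1) = f(-1.310000) = -4.894191
  f(a) × f(c) ≥ 0, new interval: [-1.310000, 0.100000]
Iteration 2:
  c_2 = (-1.310000 + 0.100000)/2 = -0.605000
  f(c_2) = f(-0.605000) = 0.597530
  f(a) × f(c) < 0, new interval: [-1.310000, -0.605000]
Iteration 3:
  c_3 = (-1.310000 + (-0.605000))/2 = -0.957500
  f(c_3) = f(-0.957500) = -1.667148
  f(a) × f(c) ≥ 0, new interval: [-0.957500, -0.605000]
Iteration 4:
  c_4 = (-0.957500 + (-0.605000))/2 = -0.781250
  f(c_4) = f(-0.781250) = -0.430939
  f(a) × f(c) ≥ 0, new interval: [-0.781250, -0.605000]

After 4 iteration(s), the approximation is c_4 = -0.781250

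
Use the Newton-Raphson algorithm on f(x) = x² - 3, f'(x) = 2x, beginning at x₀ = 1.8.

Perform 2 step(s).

f(x) = x² - 3
f'(x) = 2x
x₀ = 1.8

Newton-Raphson formula: x_{n+1} = x_n - f(x_n)/f'(x_n)

Iteration 1:
  f(1.800000) = 0.240000
  f'(1.800000) = 3.600000
  x_1 = 1.800000 - 0.240000/3.600000 = 1.733333
Iteration 2:
  f(1.733333) = 0.004444
  f'(1.733333) = 3.466667
  x_2 = 1.733333 - 0.004444/3.466667 = 1.732051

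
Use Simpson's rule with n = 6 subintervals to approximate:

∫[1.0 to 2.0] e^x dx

f(x) = e^x
a = 1.0, b = 2.0, n = 6
h = (b - a)/n = 0.166667

Simpson's rule: (h/3)[f(x₀) + 4f(x₁) + 2f(x₂) + ... + f(xₙ)]

x_0 = 1.0000, f(x_0) = 2.718282, coefficient = 1
x_1 = 1.1667, f(x_1) = 3.211271, coefficient = 4
x_2 = 1.3333, f(x_2) = 3.793668, coefficient = 2
x_3 = 1.5000, f(x_3) = 4.481689, coefficient = 4
x_4 = 1.6667, f(x_4) = 5.294490, coefficient = 2
x_5 = 1.8333, f(x_5) = 6.254701, coefficient = 4
x_6 = 2.0000, f(x_6) = 7.389056, coefficient = 1

I ≈ (0.166667/3) × 84.074296 = 4.670794
Exact value: 4.670774
Error: 0.000020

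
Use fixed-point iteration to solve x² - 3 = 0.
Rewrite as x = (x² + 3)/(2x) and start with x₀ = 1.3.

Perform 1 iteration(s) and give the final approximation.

Equation: x² - 3 = 0
Fixed-point form: x = (x² + 3)/(2x)
x₀ = 1.3

x_1 = g(1.300000) = 1.803846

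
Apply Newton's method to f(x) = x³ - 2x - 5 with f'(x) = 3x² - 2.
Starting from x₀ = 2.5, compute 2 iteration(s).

f(x) = x³ - 2x - 5
f'(x) = 3x² - 2
x₀ = 2.5

Newton-Raphson formula: x_{n+1} = x_n - f(x_n)/f'(x_n)

Iteration 1:
  f(2.500000) = 5.625000
  f'(2.500000) = 16.750000
  x_1 = 2.500000 - 5.625000/16.750000 = 2.164179
Iteration 2:
  f(2.164179) = 0.807945
  f'(2.164179) = 12.051014
  x_2 = 2.164179 - 0.807945/12.051014 = 2.097135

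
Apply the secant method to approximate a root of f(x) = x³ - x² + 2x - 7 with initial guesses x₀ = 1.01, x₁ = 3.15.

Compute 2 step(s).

f(x) = x³ - x² + 2x - 7
x₀ = 1.01, x₁ = 3.15

Secant formula: x_{n+1} = x_n - f(x_n)(x_n - x_{n-1})/(f(x_n) - f(x_{n-1}))

Iteration 1:
  f(1.010000) = -4.969799
  f(3.150000) = 20.633375
  x_2 = 3.150000 - 20.633375×(3.150000 - 1.010000)/(20.633375 - (-4.969799))
       = 1.425393
Iteration 2:
  f(3.150000) = 20.633375
  f(1.425393) = -3.284926
  x_3 = 1.425393 - (-3.284926)×(1.425393 - 3.150000)/(-3.284926 - 20.633375)
       = 1.662249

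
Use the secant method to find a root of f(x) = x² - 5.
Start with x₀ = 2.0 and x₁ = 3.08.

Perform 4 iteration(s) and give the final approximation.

f(x) = x² - 5
x₀ = 2.0, x₁ = 3.08

Secant formula: x_{n+1} = x_n - f(x_n)(x_n - x_{n-1})/(f(x_n) - f(x_{n-1}))

Iteration 1:
  f(2.000000) = -1.000000
  f(3.080000) = 4.486400
  x_2 = 3.080000 - 4.486400×(3.080000 - 2.000000)/(4.486400 - (-1.000000))
       = 2.196850
Iteration 2:
  f(3.080000) = 4.486400
  f(2.196850) = -0.173848
  x_3 = 2.196850 - (-0.173848)×(2.196850 - 3.080000)/(-0.173848 - 4.486400)
       = 2.229796
Iteration 3:
  f(2.196850) = -0.173848
  f(2.229796) = -0.028010
  x_4 = 2.229796 - (-0.028010)×(2.229796 - 2.196850)/(-0.028010 - (-0.173848))
       = 2.236124
Iteration 4:
  f(2.229796) = -0.028010
  f(2.236124) = 0.000249
  x_5 = 2.236124 - 0.000249×(2.236124 - 2.229796)/(0.000249 - (-0.028010))
       = 2.236068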